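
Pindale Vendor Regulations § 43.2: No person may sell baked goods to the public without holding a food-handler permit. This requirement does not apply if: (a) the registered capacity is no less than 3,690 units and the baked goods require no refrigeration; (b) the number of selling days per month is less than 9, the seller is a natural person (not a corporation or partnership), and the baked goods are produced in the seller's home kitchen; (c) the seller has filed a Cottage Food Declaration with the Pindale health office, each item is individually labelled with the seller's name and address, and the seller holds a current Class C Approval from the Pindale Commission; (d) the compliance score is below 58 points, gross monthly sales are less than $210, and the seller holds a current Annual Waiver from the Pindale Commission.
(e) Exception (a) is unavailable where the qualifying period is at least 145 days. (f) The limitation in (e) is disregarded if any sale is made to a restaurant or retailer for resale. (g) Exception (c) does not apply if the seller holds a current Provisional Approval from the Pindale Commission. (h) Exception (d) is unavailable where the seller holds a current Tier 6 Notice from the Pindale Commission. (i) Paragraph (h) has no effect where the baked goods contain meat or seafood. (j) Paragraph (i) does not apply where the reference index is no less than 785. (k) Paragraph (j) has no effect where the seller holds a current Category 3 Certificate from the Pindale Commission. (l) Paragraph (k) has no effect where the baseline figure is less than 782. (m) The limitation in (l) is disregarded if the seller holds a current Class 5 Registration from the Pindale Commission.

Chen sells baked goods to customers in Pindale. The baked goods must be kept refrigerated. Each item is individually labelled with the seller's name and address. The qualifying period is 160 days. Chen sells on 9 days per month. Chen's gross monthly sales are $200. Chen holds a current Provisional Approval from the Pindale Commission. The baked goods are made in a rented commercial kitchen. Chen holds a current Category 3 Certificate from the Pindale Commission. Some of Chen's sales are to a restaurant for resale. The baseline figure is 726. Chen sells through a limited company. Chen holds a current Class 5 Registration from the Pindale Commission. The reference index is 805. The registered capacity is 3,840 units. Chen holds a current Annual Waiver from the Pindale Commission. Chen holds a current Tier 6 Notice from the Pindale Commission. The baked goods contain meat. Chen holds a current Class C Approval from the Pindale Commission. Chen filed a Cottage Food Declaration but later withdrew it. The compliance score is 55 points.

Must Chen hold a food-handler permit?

Exception (a) requires that the baked goods require no refrigeration; but the baked goods require refrigeration, so (a) is unavailable.
Exception (b) does not apply: the number of selling days per month is 9, not less than 9.
Exception (c) does not apply: the Cottage Food Declaration was withdrawn.
All of (d)'s requirements are met (the compliance score is 55 points, below the 58 points limit; gross monthly sales are $200, less than the $210 limit; a current Annual Waiver is held). As to paragraphs (h)–(m): (h) would limit (d) — a current Tier 6 Notice is held — but (i) sets (h) aside: (i) operates against (h): the baked goods contain meat. (j) operates (the reference index is 805, meeting the 785 threshold), but is overridden by (k): (k) operates against (j): a current Category 3 Certificate is held. (l) operates (the baseline figure is 726, less than the 782 limit), but is overridden by (m): (m) operates against (l): a current Class 5 Registration is held. Exception (d) stands.

No — exception (d) applies; Chen is not required to hold a food-handler permit.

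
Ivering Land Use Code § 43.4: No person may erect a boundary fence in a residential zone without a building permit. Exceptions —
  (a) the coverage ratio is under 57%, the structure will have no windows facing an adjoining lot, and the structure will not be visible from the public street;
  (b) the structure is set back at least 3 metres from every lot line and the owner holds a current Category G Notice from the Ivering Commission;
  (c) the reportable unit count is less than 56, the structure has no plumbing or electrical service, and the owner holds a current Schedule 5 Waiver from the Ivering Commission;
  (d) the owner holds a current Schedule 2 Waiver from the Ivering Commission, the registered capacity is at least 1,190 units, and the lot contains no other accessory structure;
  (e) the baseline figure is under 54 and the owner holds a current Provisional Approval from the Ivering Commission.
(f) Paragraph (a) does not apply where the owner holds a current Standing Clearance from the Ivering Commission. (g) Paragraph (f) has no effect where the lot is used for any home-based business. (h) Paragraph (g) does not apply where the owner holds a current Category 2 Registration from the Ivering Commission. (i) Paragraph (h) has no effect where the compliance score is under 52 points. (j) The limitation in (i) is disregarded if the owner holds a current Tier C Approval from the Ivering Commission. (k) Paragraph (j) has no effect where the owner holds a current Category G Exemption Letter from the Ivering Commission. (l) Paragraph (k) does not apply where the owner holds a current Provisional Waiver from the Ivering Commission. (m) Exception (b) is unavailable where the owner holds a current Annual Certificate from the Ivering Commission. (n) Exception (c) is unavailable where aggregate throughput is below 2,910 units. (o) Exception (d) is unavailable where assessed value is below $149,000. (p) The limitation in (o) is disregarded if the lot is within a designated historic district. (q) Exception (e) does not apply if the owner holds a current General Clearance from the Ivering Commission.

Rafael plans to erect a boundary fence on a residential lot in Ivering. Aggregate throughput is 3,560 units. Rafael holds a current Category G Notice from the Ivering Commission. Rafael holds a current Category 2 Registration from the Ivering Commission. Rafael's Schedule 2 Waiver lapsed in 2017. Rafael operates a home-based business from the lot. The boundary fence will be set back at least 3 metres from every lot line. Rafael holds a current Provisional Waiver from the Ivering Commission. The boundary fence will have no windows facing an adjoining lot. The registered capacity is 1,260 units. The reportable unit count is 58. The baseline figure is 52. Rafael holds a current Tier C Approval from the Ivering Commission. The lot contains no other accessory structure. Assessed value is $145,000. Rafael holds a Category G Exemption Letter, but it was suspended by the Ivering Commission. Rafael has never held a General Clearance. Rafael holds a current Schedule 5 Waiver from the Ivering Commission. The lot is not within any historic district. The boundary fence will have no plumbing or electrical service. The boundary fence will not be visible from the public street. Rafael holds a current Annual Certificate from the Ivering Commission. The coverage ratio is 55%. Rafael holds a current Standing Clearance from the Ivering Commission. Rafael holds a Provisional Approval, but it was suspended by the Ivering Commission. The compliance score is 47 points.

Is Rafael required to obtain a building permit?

Yes — Rafael must obtain a building permit.

All of (a)'s requirements are met (the coverage ratio is 55%, under the 57% limit; no windows face an adjoining lot; the structure will not be visible from the street). However, paragraphs (f)–(l) must be considered: (f) applies — a current Standing Clearance is held. (g) applies (a home-based business operates on the lot), but is itself disapplied by (h): (h) is engaged — a current Category 2 Registration is held. (i) would limit (h) — the compliance score is 47 points, under the 52 points limit — but (j) sets (i) aside: (j) applies — a current Tier C Approval is held. (k) is not engaged (no current Category G Exemption Letter is held), so (j) stands. Exception (a) does not apply.
All of (b)'s requirements are met (the setback is at least 3 m on every side; a current Category G Notice is held). However, paragraph (m) must be considered: (m) operates against (b): a current Annual Certificate is held. (b) is therefore removed.
Exception (c) fails — the reportable unit count is 58, not less than 56.
Exception (d) does not apply: the Schedule 2 Waiver is not current.
Exception (e) requires that the owner holds a current Provisional Approval from the Ivering Commission; but there is no Provisional Approval in force, so (e) is unavailable.
No exception displaces § 43.4.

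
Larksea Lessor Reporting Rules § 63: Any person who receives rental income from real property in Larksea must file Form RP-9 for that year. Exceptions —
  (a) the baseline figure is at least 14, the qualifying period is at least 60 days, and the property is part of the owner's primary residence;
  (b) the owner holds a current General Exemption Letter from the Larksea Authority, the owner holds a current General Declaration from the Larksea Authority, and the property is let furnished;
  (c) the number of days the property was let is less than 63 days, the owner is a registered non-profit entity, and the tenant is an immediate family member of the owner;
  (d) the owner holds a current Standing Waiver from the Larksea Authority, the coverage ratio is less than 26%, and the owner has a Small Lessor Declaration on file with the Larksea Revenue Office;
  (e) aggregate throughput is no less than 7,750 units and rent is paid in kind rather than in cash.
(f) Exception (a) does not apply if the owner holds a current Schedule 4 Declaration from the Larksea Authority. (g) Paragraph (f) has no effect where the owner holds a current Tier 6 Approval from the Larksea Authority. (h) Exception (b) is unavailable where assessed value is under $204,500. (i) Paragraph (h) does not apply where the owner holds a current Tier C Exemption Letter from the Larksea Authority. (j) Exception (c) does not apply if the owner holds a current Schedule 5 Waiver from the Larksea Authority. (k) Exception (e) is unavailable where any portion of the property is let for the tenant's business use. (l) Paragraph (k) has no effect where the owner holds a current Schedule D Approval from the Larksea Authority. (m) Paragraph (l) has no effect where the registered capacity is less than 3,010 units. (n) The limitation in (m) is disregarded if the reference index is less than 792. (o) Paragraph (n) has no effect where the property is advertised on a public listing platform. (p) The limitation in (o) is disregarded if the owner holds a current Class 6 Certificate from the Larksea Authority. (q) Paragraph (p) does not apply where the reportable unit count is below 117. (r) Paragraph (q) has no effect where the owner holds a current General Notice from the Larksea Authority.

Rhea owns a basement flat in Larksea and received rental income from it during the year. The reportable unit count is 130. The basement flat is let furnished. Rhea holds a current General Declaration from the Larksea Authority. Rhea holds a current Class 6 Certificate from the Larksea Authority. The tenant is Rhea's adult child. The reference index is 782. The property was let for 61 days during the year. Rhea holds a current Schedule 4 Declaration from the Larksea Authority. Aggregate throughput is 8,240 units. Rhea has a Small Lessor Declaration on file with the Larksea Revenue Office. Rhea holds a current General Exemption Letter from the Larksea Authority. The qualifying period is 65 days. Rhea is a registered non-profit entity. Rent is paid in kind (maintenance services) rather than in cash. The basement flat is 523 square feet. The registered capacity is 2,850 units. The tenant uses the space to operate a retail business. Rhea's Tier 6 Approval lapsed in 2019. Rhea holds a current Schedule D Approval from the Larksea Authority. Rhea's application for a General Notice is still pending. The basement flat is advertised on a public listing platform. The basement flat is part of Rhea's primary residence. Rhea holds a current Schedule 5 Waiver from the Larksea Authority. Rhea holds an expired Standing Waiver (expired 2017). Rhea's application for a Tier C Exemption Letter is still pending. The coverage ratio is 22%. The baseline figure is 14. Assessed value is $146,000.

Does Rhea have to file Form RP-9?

No — exception (e) applies; Rhea is not required to file Form RP-9.

Exception (a): the baseline figure is 14, meeting the 14 threshold; the qualifying period is 65 days, meeting the 60 days threshold; the basement flat is part of the primary residence — every condition holds. But applying paragraphs (f)–(g): (f) applies — a current Schedule 4 Declaration is held. (g) is not triggered (no current Tier 6 Approval is held), so (f) stands. Exception (a) does not apply.
All of (b)'s requirements are met (a current General Exemption Letter is held; a current General Declaration is held; the property is let furnished). But applying paragraphs (h)–(i): (h) operates against (b): assessed value is $146,000, under the $204,500 limit. (i) does not operate here (no current Tier C Exemption Letter is held), so (h) stands. So (b) is unavailable.
Exception (c)'s conditions are all satisfied: the number of days the property was let is 61 days, less than the 63 days limit; Rhea is a registered non-profit; the tenant is an immediate family member. But: (j) operates — a current Schedule 5 Waiver is held. So (c) is unavailable.
Exception (d) requires that the owner holds a current Standing Waiver from the Larksea Authority; but the Standing Waiver is not current, so (d) is unavailable.
Exception (e): aggregate throughput is 8,240 units, meeting the 7,750 units threshold; rent is paid in kind — every condition holds. Under paragraphs (k)–(r): (k) would limit (e) — the space is let for business use — but (l) sets (k) aside: (l) operates against (k): a current Schedule D Approval is held. (m) operates (the registered capacity is 2,850 units, less than the 3,010 units limit), but is overridden by (n): (n) operates against (m): the reference index is 782, less than the 792 limit. (o) would limit (n) — the property is publicly advertised — but (p) sets (o) aside: (p) operates against (o): a current Class 6 Certificate is held. (q), which would lift (p), does not operate here — the reportable unit count is 130, not below 117. So (e) applies.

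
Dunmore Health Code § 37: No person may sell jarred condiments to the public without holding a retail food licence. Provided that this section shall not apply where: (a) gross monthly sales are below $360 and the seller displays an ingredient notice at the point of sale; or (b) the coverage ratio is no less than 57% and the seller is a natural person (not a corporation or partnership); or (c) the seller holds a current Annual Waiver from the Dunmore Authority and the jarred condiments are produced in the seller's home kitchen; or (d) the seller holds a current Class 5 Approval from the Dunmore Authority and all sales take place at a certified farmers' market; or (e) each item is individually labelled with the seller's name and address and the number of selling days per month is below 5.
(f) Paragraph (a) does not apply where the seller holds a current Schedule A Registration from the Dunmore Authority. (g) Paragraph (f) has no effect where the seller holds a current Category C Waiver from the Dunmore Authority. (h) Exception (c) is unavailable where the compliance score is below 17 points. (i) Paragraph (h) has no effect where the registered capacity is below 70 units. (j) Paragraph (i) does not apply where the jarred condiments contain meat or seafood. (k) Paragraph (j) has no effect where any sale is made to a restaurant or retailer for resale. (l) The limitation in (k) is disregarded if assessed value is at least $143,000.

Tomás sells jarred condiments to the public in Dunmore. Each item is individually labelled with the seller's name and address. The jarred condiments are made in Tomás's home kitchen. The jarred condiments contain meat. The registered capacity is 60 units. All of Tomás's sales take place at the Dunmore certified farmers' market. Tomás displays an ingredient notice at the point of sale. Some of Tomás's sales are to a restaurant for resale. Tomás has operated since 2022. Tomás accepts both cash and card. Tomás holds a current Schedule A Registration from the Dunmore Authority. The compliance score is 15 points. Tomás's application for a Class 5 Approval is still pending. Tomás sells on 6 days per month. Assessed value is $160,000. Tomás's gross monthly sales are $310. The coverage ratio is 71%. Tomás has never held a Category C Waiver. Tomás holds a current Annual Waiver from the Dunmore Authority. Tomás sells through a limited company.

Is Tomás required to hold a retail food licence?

Yes — Tomás must hold a retail food licence.

Exception (a)'s conditions are all satisfied: gross monthly sales are $310, below the $360 limit; an ingredient notice is displayed. But: (f) operates against (a): a current Schedule A Registration is held. (g), which would lift (f), is not engaged — the Category C Waiver is not current. So (a) is unavailable.
Exception (b) fails — the seller operates through a limited company.
Exception (c) is satisfied on its face — a current Annual Waiver is held; the jarred condiments are home-kitchen produced. Turning to paragraphs (h)–(l): (h) operates against (c): the compliance score is 15 points, below the 17 points limit. (i) applies (the registered capacity is 60 units, below the 70 units limit), but is set aside by (j): (j) operates against (i): the jarred condiments contain meat. (k) would limit (j) — some sales are to a restaurant for resale — but (l) sets (k) aside: (l) operates against (k): assessed value is $160,000, meeting the $143,000 threshold. So (c) is unavailable.
Exception (d) does not apply: no current Class 5 Approval is held.
Exception (e) requires that the number of selling days per month is below 5; but the number of selling days per month is 6, not below 5, so (e) is unavailable.
No exception is made out. Tomás falls within the general rule.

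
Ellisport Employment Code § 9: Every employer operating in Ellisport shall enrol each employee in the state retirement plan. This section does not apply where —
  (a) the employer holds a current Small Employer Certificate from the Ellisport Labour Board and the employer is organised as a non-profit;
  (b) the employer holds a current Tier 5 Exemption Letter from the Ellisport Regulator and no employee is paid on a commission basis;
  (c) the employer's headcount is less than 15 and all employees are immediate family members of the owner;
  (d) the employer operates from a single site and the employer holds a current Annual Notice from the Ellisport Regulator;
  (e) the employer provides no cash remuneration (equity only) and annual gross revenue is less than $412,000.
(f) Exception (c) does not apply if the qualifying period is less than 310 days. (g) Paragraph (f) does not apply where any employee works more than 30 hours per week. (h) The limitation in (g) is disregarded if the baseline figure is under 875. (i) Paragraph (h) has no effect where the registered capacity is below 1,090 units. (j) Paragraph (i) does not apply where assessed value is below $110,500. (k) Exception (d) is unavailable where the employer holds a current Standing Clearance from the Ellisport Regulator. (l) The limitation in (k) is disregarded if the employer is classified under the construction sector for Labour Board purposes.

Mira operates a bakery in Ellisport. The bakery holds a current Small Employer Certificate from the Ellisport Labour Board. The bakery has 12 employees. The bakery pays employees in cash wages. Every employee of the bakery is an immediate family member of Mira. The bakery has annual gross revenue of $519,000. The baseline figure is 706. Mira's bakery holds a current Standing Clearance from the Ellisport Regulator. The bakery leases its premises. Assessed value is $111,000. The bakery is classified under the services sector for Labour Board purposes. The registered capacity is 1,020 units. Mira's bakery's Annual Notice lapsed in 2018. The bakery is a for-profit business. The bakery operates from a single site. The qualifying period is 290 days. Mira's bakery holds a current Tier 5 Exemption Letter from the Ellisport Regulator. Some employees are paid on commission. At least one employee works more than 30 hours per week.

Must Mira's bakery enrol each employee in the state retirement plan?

Exception (a) fails — the employer is for-profit.
Exception (b) does not apply: some employees are paid on commission.
Exception (c)'s conditions are all satisfied: the employer's headcount is 12, less than the 15 limit; every employee is an immediate family member. Considering the limiting provisions: (f) would limit (c) — the qualifying period is 290 days, less than the 310 days limit — but (g) sets (f) aside: (g) is engaged — at least one employee exceeds 30 hours/week. (h) is engaged (the baseline figure is 706, under the 875 limit), but is displaced by (i): (i) operates against (h): the registered capacity is 1,020 units, below the 1,090 units limit. (j) is not triggered (assessed value is $111,000, not below $110,500), so (i) stands. (c) remains available.
Exception (d) fails — the Annual Notice is not current.
Exception (e) does not apply: employees are paid cash wages.

No — exception (c) applies; Mira's bakery is not required to enrol each employee in the state retirement plan.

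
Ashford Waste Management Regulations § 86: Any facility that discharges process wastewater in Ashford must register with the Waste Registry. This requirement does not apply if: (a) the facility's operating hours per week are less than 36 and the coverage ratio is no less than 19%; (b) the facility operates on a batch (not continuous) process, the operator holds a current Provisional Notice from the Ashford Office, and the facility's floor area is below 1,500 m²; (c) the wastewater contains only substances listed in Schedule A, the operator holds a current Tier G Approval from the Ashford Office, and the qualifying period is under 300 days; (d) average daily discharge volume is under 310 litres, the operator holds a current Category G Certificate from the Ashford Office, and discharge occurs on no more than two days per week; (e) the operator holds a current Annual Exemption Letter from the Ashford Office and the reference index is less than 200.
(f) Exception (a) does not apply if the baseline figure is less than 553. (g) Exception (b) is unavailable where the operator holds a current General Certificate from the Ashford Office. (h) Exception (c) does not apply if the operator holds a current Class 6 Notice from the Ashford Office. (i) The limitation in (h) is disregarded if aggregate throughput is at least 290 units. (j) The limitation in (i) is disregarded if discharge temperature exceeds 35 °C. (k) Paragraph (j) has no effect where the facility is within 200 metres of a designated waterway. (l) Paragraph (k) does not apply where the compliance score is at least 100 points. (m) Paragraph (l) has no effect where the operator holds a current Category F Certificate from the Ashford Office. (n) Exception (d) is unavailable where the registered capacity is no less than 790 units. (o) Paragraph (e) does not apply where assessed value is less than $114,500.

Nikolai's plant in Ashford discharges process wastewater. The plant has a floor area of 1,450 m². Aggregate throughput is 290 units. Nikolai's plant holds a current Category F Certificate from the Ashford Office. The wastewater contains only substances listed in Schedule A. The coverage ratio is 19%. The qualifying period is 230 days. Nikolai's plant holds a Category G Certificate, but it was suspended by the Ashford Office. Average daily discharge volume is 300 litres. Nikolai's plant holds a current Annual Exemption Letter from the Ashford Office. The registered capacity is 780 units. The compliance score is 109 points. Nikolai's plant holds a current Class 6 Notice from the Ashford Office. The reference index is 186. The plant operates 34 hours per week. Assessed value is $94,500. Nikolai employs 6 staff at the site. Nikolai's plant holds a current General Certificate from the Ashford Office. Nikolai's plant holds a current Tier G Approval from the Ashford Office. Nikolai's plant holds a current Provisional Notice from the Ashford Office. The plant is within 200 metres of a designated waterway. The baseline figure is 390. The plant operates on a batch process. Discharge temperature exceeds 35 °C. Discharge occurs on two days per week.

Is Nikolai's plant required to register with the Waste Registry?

No — exception (c) applies; Nikolai's plant is not required to register with the Waste Registry.

Exception (a) is satisfied on its face — the facility's operating hours per week are 34, less than the 36 limit; the coverage ratio is 19%, meeting the 19% threshold. However, paragraph (f) must be considered: (f) operates against (a): the baseline figure is 390, less than the 553 limit. So (a) is unavailable.
Exception (b)'s conditions are all satisfied: the facility operates on a batch process; a current Provisional Notice is held; the facility's floor area is 1,450 m², below the 1,500 m² limit. But applying paragraph (g): (g) operates against (b): a current General Certificate is held. (b) is therefore removed.
All of (c)'s requirements are met (the wastewater is Schedule-A-only; a current Tier G Approval is held; the qualifying period is 230 days, under the 300 days limit). Under paragraphs (h)–(m): (h) would limit (c) — a current Class 6 Notice is held — but (i) sets (h) aside: (i) is triggered — aggregate throughput is 290 units, meeting the 290 units threshold. (j) would limit (i) — discharge temperature exceeds 35 °C — but (k) sets (j) aside: (k) operates against (j): the plant is within 200 m of a designated waterway. (l) operates (the compliance score is 109 points, meeting the 100 points threshold), but is set aside by (m): (m) operates against (l): a current Category F Certificate is held. (c) remains available.
Exception (d) requires that the operator holds a current Category G Certificate from the Ashford Office; but the Category G Certificate is not current, so (d) is unavailable.
All of (e)'s requirements are met (a current Annual Exemption Letter is held; the reference index is 186, less than the 200 limit). Turning to paragraph (o): (o) is engaged — assessed value is $94,500, less than the $114,500 limit. Exception (e) does not apply.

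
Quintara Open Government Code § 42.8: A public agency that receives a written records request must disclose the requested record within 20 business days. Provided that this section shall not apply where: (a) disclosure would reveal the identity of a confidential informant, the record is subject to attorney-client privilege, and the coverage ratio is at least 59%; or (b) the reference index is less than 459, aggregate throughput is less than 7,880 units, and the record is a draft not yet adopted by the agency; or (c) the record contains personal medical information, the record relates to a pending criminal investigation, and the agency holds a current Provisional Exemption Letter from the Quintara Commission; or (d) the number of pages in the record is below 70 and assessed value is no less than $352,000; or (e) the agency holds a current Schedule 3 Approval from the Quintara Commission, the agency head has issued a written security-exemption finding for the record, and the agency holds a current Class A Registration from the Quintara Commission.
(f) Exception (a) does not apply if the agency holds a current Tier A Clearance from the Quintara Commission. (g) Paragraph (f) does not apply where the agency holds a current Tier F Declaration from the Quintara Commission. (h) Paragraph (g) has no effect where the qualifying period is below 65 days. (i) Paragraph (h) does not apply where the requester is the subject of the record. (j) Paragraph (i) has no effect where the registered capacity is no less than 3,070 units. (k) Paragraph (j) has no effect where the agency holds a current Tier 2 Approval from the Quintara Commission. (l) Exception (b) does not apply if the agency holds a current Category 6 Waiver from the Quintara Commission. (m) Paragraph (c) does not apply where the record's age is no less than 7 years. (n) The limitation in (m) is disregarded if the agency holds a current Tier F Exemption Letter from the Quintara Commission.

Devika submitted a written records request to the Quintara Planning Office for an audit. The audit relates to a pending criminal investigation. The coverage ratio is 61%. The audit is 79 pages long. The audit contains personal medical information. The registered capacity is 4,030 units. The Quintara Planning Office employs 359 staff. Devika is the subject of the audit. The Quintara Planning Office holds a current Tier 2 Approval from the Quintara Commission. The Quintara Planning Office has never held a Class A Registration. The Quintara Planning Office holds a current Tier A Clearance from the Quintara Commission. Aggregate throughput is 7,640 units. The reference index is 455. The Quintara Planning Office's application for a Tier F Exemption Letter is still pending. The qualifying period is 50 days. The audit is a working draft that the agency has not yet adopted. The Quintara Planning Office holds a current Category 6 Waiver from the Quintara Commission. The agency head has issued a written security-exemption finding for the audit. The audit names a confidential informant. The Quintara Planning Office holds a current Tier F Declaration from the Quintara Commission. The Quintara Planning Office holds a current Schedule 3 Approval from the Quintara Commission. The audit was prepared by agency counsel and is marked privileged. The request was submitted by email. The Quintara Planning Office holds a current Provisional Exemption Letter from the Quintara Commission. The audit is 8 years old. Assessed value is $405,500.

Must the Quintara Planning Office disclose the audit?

No — exception (a) applies; the Quintara Planning Office is not required to disclose the audit.

Exception (a): the audit names a confidential informant; the audit is privileged; the coverage ratio is 61%, meeting the 59% threshold — every condition holds. Applying paragraphs (f)–(k): (f) would limit (a) — a current Tier A Clearance is held — but (g) sets (f) aside: (g) is engaged — a current Tier F Declaration is held. (h) would limit (g) — the qualifying period is 50 days, below the 65 days limit — but (i) sets (h) aside: (i) operates against (h): Devika is the subject of the audit. (j) would limit (i) — the registered capacity is 4,030 units, meeting the 3,070 units threshold — but (k) sets (j) aside: (k) is engaged — a current Tier 2 Approval is held. So (a) applies.
Exception (b): the reference index is 455, less than the 459 limit; aggregate throughput is 7,640 units, less than the 7,880 units limit; the audit is an unadopted draft — every condition holds. However, paragraph (l) must be considered: (l) operates against (b): a current Category 6 Waiver is held. (b) is therefore removed.
Exception (c) is satisfied on its face — the audit contains personal medical information; the audit relates to a pending investigation; a current Provisional Exemption Letter is held. But: (m) operates against (c): the record's age is 8 years, meeting the 7 years threshold. (n) does not operate here (no current Tier F Exemption Letter is held), so (m) stands. (c) is therefore removed.
Exception (d) requires that the number of pages in the record is below 70; but the number of pages in the record is 79, not below 70, so (d) is unavailable.
Exception (e) requires that the agency holds a current Class A Registration from the Quintara Commission; but no current Class A Registration is held, so (e) is unavailable.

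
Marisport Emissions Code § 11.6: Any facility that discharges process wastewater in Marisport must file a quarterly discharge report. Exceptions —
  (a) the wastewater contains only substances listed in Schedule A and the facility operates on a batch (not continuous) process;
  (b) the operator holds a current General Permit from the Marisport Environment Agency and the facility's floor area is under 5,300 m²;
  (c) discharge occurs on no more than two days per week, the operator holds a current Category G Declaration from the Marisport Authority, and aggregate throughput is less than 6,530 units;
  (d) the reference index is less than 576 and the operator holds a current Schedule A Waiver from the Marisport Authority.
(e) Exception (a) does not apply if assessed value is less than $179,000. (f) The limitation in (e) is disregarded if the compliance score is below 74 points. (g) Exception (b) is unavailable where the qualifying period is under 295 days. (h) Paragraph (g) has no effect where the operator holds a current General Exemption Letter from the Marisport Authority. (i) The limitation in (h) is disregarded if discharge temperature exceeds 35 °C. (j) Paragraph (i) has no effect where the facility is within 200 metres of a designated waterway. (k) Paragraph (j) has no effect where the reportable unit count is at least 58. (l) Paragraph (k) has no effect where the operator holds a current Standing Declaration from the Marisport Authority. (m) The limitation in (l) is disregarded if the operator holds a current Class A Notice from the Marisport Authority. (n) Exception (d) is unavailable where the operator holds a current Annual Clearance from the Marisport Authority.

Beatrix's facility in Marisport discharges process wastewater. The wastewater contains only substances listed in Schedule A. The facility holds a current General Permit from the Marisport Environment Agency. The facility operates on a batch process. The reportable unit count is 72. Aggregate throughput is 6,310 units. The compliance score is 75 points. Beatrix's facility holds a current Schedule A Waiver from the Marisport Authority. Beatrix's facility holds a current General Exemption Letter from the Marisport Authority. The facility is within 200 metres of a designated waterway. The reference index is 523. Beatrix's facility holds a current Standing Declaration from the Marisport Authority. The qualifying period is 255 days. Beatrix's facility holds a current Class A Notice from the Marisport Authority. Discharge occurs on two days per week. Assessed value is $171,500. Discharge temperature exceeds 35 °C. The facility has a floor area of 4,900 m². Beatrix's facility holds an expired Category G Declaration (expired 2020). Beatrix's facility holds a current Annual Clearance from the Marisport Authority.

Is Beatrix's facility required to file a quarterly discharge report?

Exception (a)'s conditions are all satisfied: the wastewater is Schedule-A-only; the facility operates on a batch process. Turning to paragraphs (e)–(f): (e) operates against (a): assessed value is $171,500, less than the $179,000 limit. (f), which would lift (e), does not operate here — the compliance score is 75 points, not below 74 points. (a) is therefore removed.
Exception (b): a current General Permit is held; the facility's floor area is 4,900 m², under the 5,300 m² limit — every condition holds. But: (g) operates against (b): the qualifying period is 255 days, under the 295 days limit. (h) is triggered (a current General Exemption Letter is held), but is displaced by (i): (i) applies — discharge temperature exceeds 35 °C. (j) would limit (i) — the facility is within 200 m of a designated waterway — but (k) sets (j) aside: (k) applies — the reportable unit count is 72, meeting the 58 threshold. (l) applies (a current Standing Declaration is held), but is set aside by (m): (m) operates against (l): a current Class A Notice is held. Exception (b) does not apply.
Exception (c) fails — the Category G Declaration is not current.
All of (d)'s requirements are met (the reference index is 523, less than the 576 limit; a current Schedule A Waiver is held). But: (n) is triggered — a current Annual Clearance is held. So (d) is unavailable.
No exception is made out. Beatrix's facility falls within the general rule.

Yes — Beatrix's facility must file a quarterly discharge report.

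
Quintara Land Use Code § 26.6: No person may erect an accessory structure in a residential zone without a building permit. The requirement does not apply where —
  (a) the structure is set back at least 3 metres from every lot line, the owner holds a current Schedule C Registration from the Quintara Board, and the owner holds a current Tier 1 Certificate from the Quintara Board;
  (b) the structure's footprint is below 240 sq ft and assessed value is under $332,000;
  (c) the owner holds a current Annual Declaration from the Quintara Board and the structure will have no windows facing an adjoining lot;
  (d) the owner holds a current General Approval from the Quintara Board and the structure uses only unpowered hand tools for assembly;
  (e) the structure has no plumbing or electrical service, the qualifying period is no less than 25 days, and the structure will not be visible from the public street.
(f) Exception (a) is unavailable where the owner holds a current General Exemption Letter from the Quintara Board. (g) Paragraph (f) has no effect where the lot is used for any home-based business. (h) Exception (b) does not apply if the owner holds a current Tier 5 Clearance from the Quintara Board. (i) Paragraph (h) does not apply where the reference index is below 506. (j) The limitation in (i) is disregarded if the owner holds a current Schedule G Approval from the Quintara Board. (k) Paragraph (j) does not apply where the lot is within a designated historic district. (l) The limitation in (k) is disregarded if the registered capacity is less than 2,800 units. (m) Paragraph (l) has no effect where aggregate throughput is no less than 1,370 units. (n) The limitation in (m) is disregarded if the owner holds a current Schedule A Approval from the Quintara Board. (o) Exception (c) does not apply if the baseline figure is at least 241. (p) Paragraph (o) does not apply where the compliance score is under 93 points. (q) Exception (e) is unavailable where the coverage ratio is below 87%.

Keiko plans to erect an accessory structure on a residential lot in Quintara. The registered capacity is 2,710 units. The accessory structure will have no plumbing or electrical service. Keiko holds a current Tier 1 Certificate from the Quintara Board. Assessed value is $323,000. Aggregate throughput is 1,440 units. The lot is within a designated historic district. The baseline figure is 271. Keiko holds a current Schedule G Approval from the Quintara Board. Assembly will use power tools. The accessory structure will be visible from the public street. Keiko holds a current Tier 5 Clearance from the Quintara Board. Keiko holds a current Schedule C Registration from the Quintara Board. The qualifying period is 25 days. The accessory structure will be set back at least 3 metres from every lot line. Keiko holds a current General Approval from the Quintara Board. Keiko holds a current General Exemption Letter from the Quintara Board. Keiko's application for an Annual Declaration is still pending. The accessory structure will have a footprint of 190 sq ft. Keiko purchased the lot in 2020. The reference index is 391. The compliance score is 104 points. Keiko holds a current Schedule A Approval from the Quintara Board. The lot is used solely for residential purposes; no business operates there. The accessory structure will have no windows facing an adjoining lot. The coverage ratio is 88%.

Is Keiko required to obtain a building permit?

Exception (a)'s conditions are all satisfied: the setback is at least 3 m on every side; a current Schedule C Registration is held; a current Tier 1 Certificate is held. However, paragraphs (f)–(g) must be considered: (f) operates against (a): a current General Exemption Letter is held. (g) is not engaged (the lot is solely residential), so (f) stands. (a) is therefore removed.
Exception (b) is satisfied on its face — the structure's footprint is 190 sq ft, below the 240 sq ft limit; assessed value is $323,000, under the $332,000 limit. Turning to paragraphs (h)–(n): (h) applies — a current Tier 5 Clearance is held. (i) applies (the reference index is 391, below the 506 limit), but yields to (j): (j) operates against (i): a current Schedule G Approval is held. (k) applies (the lot is in a historic district), but is overridden by (l): (l) is engaged — the registered capacity is 2,710 units, less than the 2,800 units limit. (m) would limit (l) — aggregate throughput is 1,440 units, meeting the 1,370 units threshold — but (n) sets (m) aside: (n) operates — a current Schedule A Approval is held. (b) is therefore removed.
Exception (c) does not apply: there is no Annual Declaration in force.
Exception (d) requires that the structure uses only unpowered hand tools for assembly; but assembly uses power tools, so (d) is unavailable.
Exception (e) requires that the structure will not be visible from the public street; but the structure will be visible from the street, so (e) is unavailable.
None of the exceptions is available; § 26.6 applies in full.

Yes — Keiko must obtain a building permit.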